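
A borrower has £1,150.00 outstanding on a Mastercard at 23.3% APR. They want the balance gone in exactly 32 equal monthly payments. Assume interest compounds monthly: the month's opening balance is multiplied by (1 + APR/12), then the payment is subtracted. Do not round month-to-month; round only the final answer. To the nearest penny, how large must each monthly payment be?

£48.59

Monthly rate r = 23.3%/12 = 1.94167% = 0.0194167.
Level-payment amortization: P = B₀·r / (1 − (1+r)^(−n)) = 1150.00·0.0194167 / (1 − 1.01942^(−32)).
Denominator 1 − (1+r)^(−32) = 0.459563528.
P = 22.3292 / 0.459563528 ≈ 48.59.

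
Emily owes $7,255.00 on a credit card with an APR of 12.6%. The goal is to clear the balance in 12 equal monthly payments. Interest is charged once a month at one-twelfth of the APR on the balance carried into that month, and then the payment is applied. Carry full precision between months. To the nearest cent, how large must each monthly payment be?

$646.64

Monthly rate r = 12.6%/12 = 1.05% = 0.0105.
Level-payment amortization: P = B₀·r / (1 − (1+r)^(−n)) = 7255.00·0.0105 / (1 − 1.0105^(−12)).
Denominator 1 − (1+r)^(−12) = 0.117805825.
P = 76.1775 / 0.117805825 ≈ 646.64.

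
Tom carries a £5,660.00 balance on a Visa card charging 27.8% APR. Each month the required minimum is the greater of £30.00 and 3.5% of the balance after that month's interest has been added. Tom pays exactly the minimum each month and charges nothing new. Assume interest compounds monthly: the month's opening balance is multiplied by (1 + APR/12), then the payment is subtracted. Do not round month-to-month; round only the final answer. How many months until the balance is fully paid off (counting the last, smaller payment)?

196 months

Monthly rate r = 27.8%/12 = 2.31667% = 0.0231667.
While 3.5% of the post-interest balance exceeds £30.00, each month B ← (B·(1+r))·(1 − 0.035), i.e. B shrinks by the factor (1+r)·0.965 = 0.98736.
This holds for months 1–151. Entering month 152 the balance is £828.60; 3.5% of the post-interest balance is now below £30.00, so the flat £30.00 minimum applies from here.
From month 152 a fixed £30.00 at rate r clears £828.60 in 45 more payments. Total: 151 + 45 = 196 months.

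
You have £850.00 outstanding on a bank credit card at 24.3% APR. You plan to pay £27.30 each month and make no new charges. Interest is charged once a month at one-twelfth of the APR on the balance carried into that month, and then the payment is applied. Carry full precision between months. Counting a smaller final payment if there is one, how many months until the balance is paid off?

50 months

Monthly rate r = 24.3%/12 = 2.025% = 0.02025.
Recurrence: B ← B·(1+r) − £27.30.
Month 1: interest £17.21; balance after payment £839.91.
Month 2: interest £17.01; balance after payment £829.62.
Closed form: n = −ln(1 − rB₀/P)/ln(1+r) = −ln(0.36951)/ln(1.02025) ≈ 49.661, so the balance reaches zero during payment 50.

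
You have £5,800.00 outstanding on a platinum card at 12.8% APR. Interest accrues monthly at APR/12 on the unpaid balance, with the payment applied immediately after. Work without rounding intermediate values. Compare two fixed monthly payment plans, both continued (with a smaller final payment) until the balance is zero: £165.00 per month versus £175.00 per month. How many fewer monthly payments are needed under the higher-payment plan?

Monthly rate r = 12.8%/12 = 1.06667% = 0.0106667.
At £165.00/mo: n = ⌈−ln(1 − rB₀/P)/ln(1+r)⌉ = 45 payments (last £48.00); total interest = total paid − £5,800.00 = £1,508.00.
At £175.00/mo: 42 payments (last £19.91); total interest £1,394.91.
Payments saved = 45 − 42 = 3.

3 fewer payments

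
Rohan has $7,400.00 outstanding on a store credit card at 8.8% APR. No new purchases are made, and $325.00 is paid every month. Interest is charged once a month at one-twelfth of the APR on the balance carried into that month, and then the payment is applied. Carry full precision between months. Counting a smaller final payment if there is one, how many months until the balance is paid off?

26 payments

Monthly rate r = 8.8%/12 = 0.733333% = 0.00733333.
Recurrence: B ← B·(1+r) − $325.00.
Month 1: interest $54.27; balance after payment $7,129.27.
Month 2: interest $52.28; balance after payment $6,856.55.
Closed form: n = −ln(1 − rB₀/P)/ln(1+r) = −ln(0.83303)/ln(1.00733) ≈ 25.004, so the balance reaches zero during payment 26.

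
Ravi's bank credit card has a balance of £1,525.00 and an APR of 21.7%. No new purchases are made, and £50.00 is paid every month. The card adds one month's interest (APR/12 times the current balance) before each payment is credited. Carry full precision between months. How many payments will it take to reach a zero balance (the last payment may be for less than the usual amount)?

45 payments

Monthly rate r = 21.7%/12 = 1.80833% = 0.0180833.
Recurrence: B ← B·(1+r) − £50.00.
Month 1: interest £27.58; balance after payment £1,502.58.
Month 2: interest £27.17; balance after payment £1,479.75.
Closed form: n = −ln(1 − rB₀/P)/ln(1+r) = −ln(0.44846)/ln(1.01808) ≈ 44.747, so the balance reaches zero during payment 45.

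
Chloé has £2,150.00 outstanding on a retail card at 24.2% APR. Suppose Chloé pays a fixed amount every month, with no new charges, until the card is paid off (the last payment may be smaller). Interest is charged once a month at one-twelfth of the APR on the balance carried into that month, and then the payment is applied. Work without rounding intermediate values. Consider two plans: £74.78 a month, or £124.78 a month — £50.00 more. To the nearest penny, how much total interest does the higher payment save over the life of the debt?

Monthly rate r = 24.2%/12 = 2.01667% = 0.0201667.
At £74.78/mo: n = ⌈−ln(1 − rB₀/P)/ln(1+r)⌉ = 44 payments (last £32.07); total interest = total paid − £2,150.00 = £1,097.61.
At £124.78/mo: 22 payments (last £47.94); total interest £518.32.
Interest saved = £1,097.61 − £518.32 = £579.29.

£579.29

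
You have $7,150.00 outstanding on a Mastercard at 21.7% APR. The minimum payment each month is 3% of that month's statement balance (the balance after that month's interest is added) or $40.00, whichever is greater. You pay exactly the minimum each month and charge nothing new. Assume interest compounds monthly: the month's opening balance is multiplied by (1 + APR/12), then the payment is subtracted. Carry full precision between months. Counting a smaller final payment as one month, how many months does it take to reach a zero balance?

Monthly rate r = 21.7%/12 = 1.80833% = 0.0180833.
While 3% of the post-interest balance exceeds $40.00, each month B ← (B·(1+r))·(1 − 0.03), i.e. B shrinks by the factor (1+r)·0.97 = 0.98754.
This holds for months 1–136. Entering month 137 the balance is $1,299.55; 3% of the post-interest balance is now below $40.00, so the flat $40.00 minimum applies from here.
From month 137 a fixed $40.00 at rate r clears $1,299.55 in 50 more payments. Total: 136 + 50 = 186 months.

186 months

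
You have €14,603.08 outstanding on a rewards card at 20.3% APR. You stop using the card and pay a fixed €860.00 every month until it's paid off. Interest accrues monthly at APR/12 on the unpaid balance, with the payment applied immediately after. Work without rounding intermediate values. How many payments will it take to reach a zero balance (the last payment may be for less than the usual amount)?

21 months

Monthly rate r = 20.3%/12 = 1.69167% = 0.0169167.
Recurrence: B ← B·(1+r) − €860.00.
Month 1: interest €247.04; balance after payment €13,990.12.
Month 2: interest €236.67; balance after payment €13,366.78.
Closed form: n = −ln(1 − rB₀/P)/ln(1+r) = −ln(0.71275)/ln(1.01692) ≈ 20.186, so the balance reaches zero during payment 21.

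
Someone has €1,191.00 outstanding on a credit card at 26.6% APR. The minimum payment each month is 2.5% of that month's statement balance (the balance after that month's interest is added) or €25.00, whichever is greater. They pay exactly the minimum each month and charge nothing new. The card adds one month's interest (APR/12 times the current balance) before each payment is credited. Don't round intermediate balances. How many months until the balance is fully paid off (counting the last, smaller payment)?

Monthly rate r = 26.6%/12 = 2.21667% = 0.0221667.
While 2.5% of the post-interest balance exceeds €25.00, each month B ← (B·(1+r))·(1 − 0.025), i.e. B shrinks by the factor (1+r)·0.975 = 0.99661.
This holds for months 1–58. Entering month 59 the balance is €978.23; 2.5% of the post-interest balance is now below €25.00, so the flat €25.00 minimum applies from here.
From month 59 a fixed €25.00 at rate r clears €978.23 in 93 more payments. Total: 58 + 93 = 151 months.

151 months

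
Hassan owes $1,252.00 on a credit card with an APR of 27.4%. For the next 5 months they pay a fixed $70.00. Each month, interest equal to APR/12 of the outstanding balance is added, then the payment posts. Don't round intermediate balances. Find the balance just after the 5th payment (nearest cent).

Monthly rate r = 27.4%/12 = 2.28333% = 0.0228333.
Each month: B ← B·(1+r) − $70.00.
Month 1: interest $28.59; balance after payment $1,210.59.
Month 2: interest $27.64; balance after payment $1,168.23.
Month 3: interest $26.67; balance after payment $1,124.90.
Month 4: interest $25.69; balance after payment $1,080.59.
Month 5: interest $24.67; balance after payment $1,035.26.

$1,035.26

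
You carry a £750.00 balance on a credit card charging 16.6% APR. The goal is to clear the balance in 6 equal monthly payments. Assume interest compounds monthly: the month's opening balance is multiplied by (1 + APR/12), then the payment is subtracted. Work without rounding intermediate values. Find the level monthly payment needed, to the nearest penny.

£131.12

Monthly rate r = 16.6%/12 = 1.38333% = 0.0138333.
Level-payment amortization: P = B₀·r / (1 − (1+r)^(−n)) = 750.00·0.0138333 / (1 − 1.01383^(−6)).
Denominator 1 − (1+r)^(−6) = 0.0791251682.
P = 10.375 / 0.0791251682 ≈ 131.12.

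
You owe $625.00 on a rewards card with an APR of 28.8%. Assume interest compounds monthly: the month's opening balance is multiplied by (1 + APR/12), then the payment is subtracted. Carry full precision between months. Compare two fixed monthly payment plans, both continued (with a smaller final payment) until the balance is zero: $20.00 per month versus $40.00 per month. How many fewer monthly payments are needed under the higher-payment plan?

Monthly rate r = 28.8%/12 = 2.4% = 0.024.
At $20.00/mo: n = ⌈−ln(1 − rB₀/P)/ln(1+r)⌉ = 59 payments (last $9.11); total interest = total paid − $625.00 = $544.11.
At $40.00/mo: 20 payments (last $32.77); total interest $167.77.
Payments saved = 59 − 20 = 39.

39 fewer payments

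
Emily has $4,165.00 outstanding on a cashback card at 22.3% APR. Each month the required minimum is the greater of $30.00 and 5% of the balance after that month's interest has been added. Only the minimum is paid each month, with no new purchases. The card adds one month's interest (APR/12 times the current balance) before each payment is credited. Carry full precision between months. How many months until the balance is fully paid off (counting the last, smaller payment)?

85 months

Monthly rate r = 22.3%/12 = 1.85833% = 0.0185833.
While 5% of the post-interest balance exceeds $30.00, each month B ← (B·(1+r))·(1 − 0.05), i.e. B shrinks by the factor (1+r)·0.95 = 0.96765.
This holds for months 1–60. Entering month 61 the balance is $579.20; 5% of the post-interest balance is now below $30.00, so the flat $30.00 minimum applies from here.
From month 61 a fixed $30.00 at rate r clears $579.20 in 25 more payments. Total: 60 + 25 = 85 months.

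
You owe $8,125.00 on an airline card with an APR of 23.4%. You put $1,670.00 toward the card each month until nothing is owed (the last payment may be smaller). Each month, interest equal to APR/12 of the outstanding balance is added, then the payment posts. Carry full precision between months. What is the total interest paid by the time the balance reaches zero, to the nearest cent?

$496.83

Monthly rate r = 23.4%/12 = 1.95% = 0.0195.
Payoff takes n = ⌈−ln(1 − rB₀/P)/ln(1+r)⌉ = ⌈5.161⌉ = 6 payments; the last is $271.83.
Total paid = 5·$1,670.00 + $271.83 = $8,621.83.
Total interest = total paid − principal = $8,621.83 − $8,125.00 = $496.83.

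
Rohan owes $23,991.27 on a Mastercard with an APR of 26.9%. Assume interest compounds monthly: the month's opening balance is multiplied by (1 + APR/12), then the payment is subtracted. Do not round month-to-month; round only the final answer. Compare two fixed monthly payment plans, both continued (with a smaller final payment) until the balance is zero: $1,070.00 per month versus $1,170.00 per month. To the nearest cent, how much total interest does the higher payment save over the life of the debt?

$1,222.42

Monthly rate r = 26.9%/12 = 2.24167% = 0.0224167.
At $1,070.00/mo: n = ⌈−ln(1 − rB₀/P)/ln(1+r)⌉ = 32 payments (last $541.62); total interest = total paid − $23,991.27 = $9,720.35.
At $1,170.00/mo: 28 payments (last $899.20); total interest $8,497.93.
Interest saved = $9,720.35 − $8,497.93 = $1,222.42.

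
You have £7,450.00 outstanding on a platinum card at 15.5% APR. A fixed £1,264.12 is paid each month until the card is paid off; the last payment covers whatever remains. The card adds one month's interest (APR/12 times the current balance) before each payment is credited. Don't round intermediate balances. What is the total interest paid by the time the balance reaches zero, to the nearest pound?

Monthly rate r = 15.5%/12 = 1.29167% = 0.0129167.
Payoff takes n = ⌈−ln(1 − rB₀/P)/ln(1+r)⌉ = ⌈6.169⌉ = 7 payments; the last is £215.19.
Total paid = 6·£1,264.12 + £215.19 = £7,799.91.
Total interest = total paid − principal = £7,799.91 − £7,450.00 = £349.91.

£350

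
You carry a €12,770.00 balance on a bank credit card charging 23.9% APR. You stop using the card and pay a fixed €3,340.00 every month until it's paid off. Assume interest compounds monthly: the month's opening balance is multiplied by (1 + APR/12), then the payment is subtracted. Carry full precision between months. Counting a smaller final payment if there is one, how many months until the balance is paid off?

Monthly rate r = 23.9%/12 = 1.99167% = 0.0199167.
Recurrence: B ← B·(1+r) − €3,340.00.
Month 1: interest €254.34; balance after payment €9,684.34.
Month 2: interest €192.88; balance after payment €6,537.22.
Month 3: interest €130.20; balance after payment €3,327.42.
Month 4: interest €66.27; balance after payment €53.69.
Month 5: interest €1.07; balance after payment €0.00.

5 months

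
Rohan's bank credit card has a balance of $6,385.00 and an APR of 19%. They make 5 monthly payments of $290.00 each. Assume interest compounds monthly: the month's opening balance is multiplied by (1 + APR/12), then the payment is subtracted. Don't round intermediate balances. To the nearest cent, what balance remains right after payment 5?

Monthly rate r = 19%/12 = 1.58333% = 0.0158333.
Each month: B ← B·(1+r) − $290.00.
Month 1: interest $101.10; balance after payment $6,196.10.
Month 2: interest $98.10; balance after payment $6,004.20.
Month 3: interest $95.07; balance after payment $5,809.27.
Month 4: interest $91.98; balance after payment $5,611.25.
Month 5: interest $88.84; balance after payment $5,410.09.

$5,410.09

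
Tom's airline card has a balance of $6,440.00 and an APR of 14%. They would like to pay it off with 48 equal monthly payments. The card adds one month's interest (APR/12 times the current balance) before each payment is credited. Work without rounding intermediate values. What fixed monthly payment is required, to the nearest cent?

$175.98

Monthly rate r = 14%/12 = 1.16667% = 0.0116667.
Level-payment amortization: P = B₀·r / (1 − (1+r)^(−n)) = 6440.00·0.0116667 / (1 − 1.01167^(−48)).
Denominator 1 − (1+r)^(−48) = 0.42693637.
P = 75.1333 / 0.42693637 ≈ 175.98.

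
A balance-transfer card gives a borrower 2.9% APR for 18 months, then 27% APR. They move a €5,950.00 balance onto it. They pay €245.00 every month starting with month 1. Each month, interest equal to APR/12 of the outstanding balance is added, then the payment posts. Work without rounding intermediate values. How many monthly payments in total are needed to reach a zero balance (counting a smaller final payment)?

26 months

Promo months 1–18 at r₀ = 2.9%/12 = 0.00241667; months 19+ at r₁ = 27%/12 = 0.0225.
After month 18: iterate B ← B·(1+r₀) − €245.00 for 18 months → €1,712.44.
Then at r₁ with €245.00/mo: n₂ = −ln(1 − r₁·B/P)/ln(1+r₁) ≈ 7.69 → 8 more payments.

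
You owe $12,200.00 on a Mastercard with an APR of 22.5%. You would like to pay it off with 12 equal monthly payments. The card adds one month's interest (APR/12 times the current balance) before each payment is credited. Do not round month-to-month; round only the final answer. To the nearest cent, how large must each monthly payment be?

$1,144.79

Monthly rate r = 22.5%/12 = 1.875% = 0.01875.
Level-payment amortization: P = B₀·r / (1 − (1+r)^(−n)) = 12200.00·0.01875 / (1 − 1.01875^(−12)).
Denominator 1 − (1+r)^(−12) = 0.19981844.
P = 228.75 / 0.19981844 ≈ 1144.79.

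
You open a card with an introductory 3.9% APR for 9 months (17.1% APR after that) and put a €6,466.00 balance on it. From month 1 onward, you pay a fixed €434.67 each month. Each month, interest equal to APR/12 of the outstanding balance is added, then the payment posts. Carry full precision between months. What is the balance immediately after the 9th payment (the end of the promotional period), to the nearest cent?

Promo months 1–9 at r₀ = 3.9%/12 = 0.00325; months 10+ at r₁ = 17.1%/12 = 0.01425.
After month 9: iterate B ← B·(1+r₀) − €434.67 for 9 months → €2,694.33.

€2,694.33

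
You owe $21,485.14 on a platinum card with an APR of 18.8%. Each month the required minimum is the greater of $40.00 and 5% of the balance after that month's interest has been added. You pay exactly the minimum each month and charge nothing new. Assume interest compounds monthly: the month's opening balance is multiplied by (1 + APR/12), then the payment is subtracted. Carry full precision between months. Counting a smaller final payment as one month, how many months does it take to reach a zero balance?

Monthly rate r = 18.8%/12 = 1.56667% = 0.0156667.
While 5% of the post-interest balance exceeds $40.00, each month B ← (B·(1+r))·(1 − 0.05), i.e. B shrinks by the factor (1+r)·0.95 = 0.96488.
This holds for months 1–93. Entering month 94 the balance is $773.21; 5% of the post-interest balance is now below $40.00, so the flat $40.00 minimum applies from here.
From month 94 a fixed $40.00 at rate r clears $773.21 in 24 more payments. Total: 93 + 24 = 117 months.

117 months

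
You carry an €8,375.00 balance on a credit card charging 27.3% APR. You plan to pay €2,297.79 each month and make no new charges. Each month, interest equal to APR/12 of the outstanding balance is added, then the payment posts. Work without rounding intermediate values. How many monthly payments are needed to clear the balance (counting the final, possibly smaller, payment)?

Monthly rate r = 27.3%/12 = 2.275% = 0.02275.
Recurrence: B ← B·(1+r) − €2,297.79.
Month 1: interest €190.53; balance after payment €6,267.74.
Month 2: interest €142.59; balance after payment €4,112.54.
Month 3: interest €93.56; balance after payment €1,908.31.
Month 4: interest €43.41; balance after payment €0.00.

4 months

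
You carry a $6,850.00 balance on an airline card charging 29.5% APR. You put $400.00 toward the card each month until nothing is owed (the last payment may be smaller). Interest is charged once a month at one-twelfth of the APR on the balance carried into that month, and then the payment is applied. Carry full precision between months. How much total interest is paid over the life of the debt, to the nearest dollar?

$2,151

Monthly rate r = 29.5%/12 = 2.45833% = 0.0245833.
Payoff takes n = ⌈−ln(1 − rB₀/P)/ln(1+r)⌉ = ⌈22.500⌉ = 23 payments; the last is $201.20.
Total paid = 22·$400.00 + $201.20 = $9,001.20.
Total interest = total paid − principal = $9,001.20 − $6,850.00 = $2,151.20.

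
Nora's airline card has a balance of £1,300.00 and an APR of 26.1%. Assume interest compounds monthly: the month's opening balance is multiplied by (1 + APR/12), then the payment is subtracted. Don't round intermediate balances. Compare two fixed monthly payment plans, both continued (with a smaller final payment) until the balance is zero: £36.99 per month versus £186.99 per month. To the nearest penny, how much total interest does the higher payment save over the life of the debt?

£1,060.00

Monthly rate r = 26.1%/12 = 2.175% = 0.02175.
At £36.99/mo: n = ⌈−ln(1 − rB₀/P)/ln(1+r)⌉ = 68 payments (last £6.89); total interest = total paid − £1,300.00 = £1,185.22.
At £186.99/mo: 8 payments (last £116.29); total interest £125.22.
Interest saved = £1,185.22 − £125.22 = £1,060.00.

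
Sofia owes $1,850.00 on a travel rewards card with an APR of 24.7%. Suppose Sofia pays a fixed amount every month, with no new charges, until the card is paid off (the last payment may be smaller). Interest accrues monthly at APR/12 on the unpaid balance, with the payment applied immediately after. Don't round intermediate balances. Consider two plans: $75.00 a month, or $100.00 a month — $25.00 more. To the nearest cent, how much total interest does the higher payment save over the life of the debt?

$256.18

Monthly rate r = 24.7%/12 = 2.05833% = 0.0205833.
At $75.00/mo: n = ⌈−ln(1 − rB₀/P)/ln(1+r)⌉ = 35 payments (last $58.97); total interest = total paid − $1,850.00 = $758.97.
At $100.00/mo: 24 payments (last $52.79); total interest $502.79.
Interest saved = $758.97 − $502.79 = $256.18.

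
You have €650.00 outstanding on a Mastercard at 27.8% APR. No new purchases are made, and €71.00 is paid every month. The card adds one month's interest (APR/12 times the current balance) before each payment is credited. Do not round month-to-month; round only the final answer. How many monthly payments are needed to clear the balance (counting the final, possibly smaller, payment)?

Monthly rate r = 27.8%/12 = 2.31667% = 0.0231667.
Recurrence: B ← B·(1+r) − €71.00.
Month 1: interest €15.06; balance after payment €594.06.
Month 2: interest €13.76; balance after payment €536.82.
Closed form: n = −ln(1 − rB₀/P)/ln(1+r) = −ln(0.78791)/ln(1.02317) ≈ 10.408, so the balance reaches zero during payment 11.

11 payments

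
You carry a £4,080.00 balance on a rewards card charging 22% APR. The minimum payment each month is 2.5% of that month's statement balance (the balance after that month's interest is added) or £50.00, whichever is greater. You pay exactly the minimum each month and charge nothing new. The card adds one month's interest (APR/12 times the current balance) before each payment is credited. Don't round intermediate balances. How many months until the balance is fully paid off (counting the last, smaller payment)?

173 months

Monthly rate r = 22%/12 = 1.83333% = 0.0183333.
While 2.5% of the post-interest balance exceeds £50.00, each month B ← (B·(1+r))·(1 − 0.025), i.e. B shrinks by the factor (1+r)·0.975 = 0.99287.
This holds for months 1–103. Entering month 104 the balance is £1,953.45; 2.5% of the post-interest balance is now below £50.00, so the flat £50.00 minimum applies from here.
From month 104 a fixed £50.00 at rate r clears £1,953.45 in 70 more payments. Total: 103 + 70 = 173 months.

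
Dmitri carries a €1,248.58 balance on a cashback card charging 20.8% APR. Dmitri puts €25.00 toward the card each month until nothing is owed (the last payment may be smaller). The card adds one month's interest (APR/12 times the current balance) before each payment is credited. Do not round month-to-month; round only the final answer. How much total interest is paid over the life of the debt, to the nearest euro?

€1,672

Monthly rate r = 20.8%/12 = 1.73333% = 0.0173333.
Payoff takes n = ⌈−ln(1 − rB₀/P)/ln(1+r)⌉ = ⌈116.821⌉ = 117 payments; the last is €20.55.
Total paid = 116·€25.00 + €20.55 = €2,920.55.
Total interest = total paid − principal = €2,920.55 − €1,248.58 = €1,671.97.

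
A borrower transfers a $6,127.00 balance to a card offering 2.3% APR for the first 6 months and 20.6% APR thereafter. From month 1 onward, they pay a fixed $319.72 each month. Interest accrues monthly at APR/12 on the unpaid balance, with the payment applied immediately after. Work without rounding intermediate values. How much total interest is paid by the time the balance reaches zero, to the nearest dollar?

$684

Promo months 1–6 at r₀ = 2.3%/12 = 0.00191667; months 7+ at r₁ = 20.6%/12 = 0.0171667.
After month 6: iterate B ← B·(1+r₀) − $319.72 for 6 months → $4,270.26.
Then at r₁ with $319.72/mo: n₂ = −ln(1 − r₁·B/P)/ln(1+r₁) ≈ 15.30 → 16 more payments.
Total paid = 21·$319.72 + $96.72 = $6,810.84; interest = $6,810.84 − $6,127.00 = $683.84.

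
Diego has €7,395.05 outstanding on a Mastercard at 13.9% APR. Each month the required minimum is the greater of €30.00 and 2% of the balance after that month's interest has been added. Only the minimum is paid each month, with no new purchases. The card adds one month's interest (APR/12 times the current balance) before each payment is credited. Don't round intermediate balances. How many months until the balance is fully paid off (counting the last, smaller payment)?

259 months

Monthly rate r = 13.9%/12 = 1.15833% = 0.0115833.
While 2% of the post-interest balance exceeds €30.00, each month B ← (B·(1+r))·(1 − 0.02), i.e. B shrinks by the factor (1+r)·0.98 = 0.99135.
This holds for months 1–185. Entering month 186 the balance is €1,482.77; 2% of the post-interest balance is now below €30.00, so the flat €30.00 minimum applies from here.
From month 186 a fixed €30.00 at rate r clears €1,482.77 in 74 more payments. Total: 185 + 74 = 259 months.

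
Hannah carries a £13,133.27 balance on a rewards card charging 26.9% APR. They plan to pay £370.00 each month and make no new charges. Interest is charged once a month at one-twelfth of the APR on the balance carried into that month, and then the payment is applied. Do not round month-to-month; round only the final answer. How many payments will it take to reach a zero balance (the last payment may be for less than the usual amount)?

72 months

Monthly rate r = 26.9%/12 = 2.24167% = 0.0224167.
Recurrence: B ← B·(1+r) − £370.00.
Month 1: interest £294.40; balance after payment £13,057.67.
Month 2: interest £292.71; balance after payment £12,980.38.
Closed form: n = −ln(1 − rB₀/P)/ln(1+r) = −ln(0.20431)/ln(1.02242) ≈ 71.636, so the balance reaches zero during payment 72.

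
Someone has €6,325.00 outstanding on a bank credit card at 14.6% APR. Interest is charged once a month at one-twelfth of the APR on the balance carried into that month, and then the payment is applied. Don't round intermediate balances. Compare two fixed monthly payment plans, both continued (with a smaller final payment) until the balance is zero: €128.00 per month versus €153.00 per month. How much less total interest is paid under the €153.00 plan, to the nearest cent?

€885.38

Monthly rate r = 14.6%/12 = 1.21667% = 0.0121667.
At €128.00/mo: n = ⌈−ln(1 − rB₀/P)/ln(1+r)⌉ = 77 payments (last €2.34); total interest = total paid − €6,325.00 = €3,405.34.
At €153.00/mo: 58 payments (last €123.96); total interest €2,519.96.
Interest saved = €3,405.34 − €2,519.96 = €885.38.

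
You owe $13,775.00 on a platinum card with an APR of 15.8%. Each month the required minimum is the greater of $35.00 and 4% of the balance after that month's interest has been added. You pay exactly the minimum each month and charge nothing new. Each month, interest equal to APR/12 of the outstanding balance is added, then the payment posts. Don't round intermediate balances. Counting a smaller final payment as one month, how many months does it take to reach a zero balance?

Monthly rate r = 15.8%/12 = 1.31667% = 0.0131667.
While 4% of the post-interest balance exceeds $35.00, each month B ← (B·(1+r))·(1 − 0.04), i.e. B shrinks by the factor (1+r)·0.96 = 0.97264.
This holds for months 1–100. Entering month 101 the balance is $859.62; 4% of the post-interest balance is now below $35.00, so the flat $35.00 minimum applies from here.
From month 101 a fixed $35.00 at rate r clears $859.62 in 30 more payments. Total: 100 + 30 = 130 months.

130 months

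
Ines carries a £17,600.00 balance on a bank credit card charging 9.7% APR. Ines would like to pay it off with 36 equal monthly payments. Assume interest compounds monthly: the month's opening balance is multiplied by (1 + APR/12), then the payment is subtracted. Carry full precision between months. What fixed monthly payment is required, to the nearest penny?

Monthly rate r = 9.7%/12 = 0.808333% = 0.00808333.
Level-payment amortization: P = B₀·r / (1 − (1+r)^(−n)) = 17600.00·0.00808333 / (1 − 1.00808^(−36)).
Denominator 1 − (1+r)^(−36) = 0.251609348.
P = 142.267 / 0.251609348 ≈ 565.43.

£565.43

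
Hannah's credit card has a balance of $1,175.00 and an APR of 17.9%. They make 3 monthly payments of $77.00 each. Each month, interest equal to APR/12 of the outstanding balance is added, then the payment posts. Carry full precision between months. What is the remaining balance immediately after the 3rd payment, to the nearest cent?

Monthly rate r = 17.9%/12 = 1.49167% = 0.0149167.
Each month: B ← B·(1+r) − $77.00.
Month 1: interest $17.53; balance after payment $1,115.53.
Month 2: interest $16.64; balance after payment $1,055.17.
Month 3: interest $15.74; balance after payment $993.91.

$993.91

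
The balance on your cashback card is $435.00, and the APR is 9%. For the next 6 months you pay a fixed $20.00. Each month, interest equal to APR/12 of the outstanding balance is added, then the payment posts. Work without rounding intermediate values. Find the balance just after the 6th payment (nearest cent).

Monthly rate r = 9%/12 = 0.75% = 0.0075.
Each month: B ← B·(1+r) − $20.00.
Month 1: interest $3.26; balance after payment $418.26.
Month 2: interest $3.14; balance after payment $401.40.
Month 3: interest $3.01; balance after payment $384.41.
Month 4: interest $2.88; balance after payment $367.29.
Month 5: interest $2.75; balance after payment $350.05.
Month 6: interest $2.63; balance after payment $332.67.

$332.67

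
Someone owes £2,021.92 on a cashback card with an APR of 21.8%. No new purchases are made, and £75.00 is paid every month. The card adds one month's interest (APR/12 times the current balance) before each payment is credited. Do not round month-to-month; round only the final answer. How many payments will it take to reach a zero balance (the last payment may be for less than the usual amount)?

Monthly rate r = 21.8%/12 = 1.81667% = 0.0181667.
Recurrence: B ← B·(1+r) − £75.00.
Month 1: interest £36.73; balance after payment £1,983.65.
Month 2: interest £36.04; balance after payment £1,944.69.
Closed form: n = −ln(1 − rB₀/P)/ln(1+r) = −ln(0.51025)/ln(1.01817) ≈ 37.374, so the balance reaches zero during payment 38.

38 months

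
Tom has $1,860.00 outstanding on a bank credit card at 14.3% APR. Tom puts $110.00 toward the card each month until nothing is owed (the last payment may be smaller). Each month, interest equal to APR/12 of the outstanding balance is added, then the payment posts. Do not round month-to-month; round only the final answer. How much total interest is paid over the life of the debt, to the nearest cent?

Monthly rate r = 14.3%/12 = 1.19167% = 0.0119167.
Payoff takes n = ⌈−ln(1 − rB₀/P)/ln(1+r)⌉ = ⌈18.995⌉ = 19 payments; the last is $109.47.
Total paid = 18·$110.00 + $109.47 = $2,089.47.
Total interest = total paid − principal = $2,089.47 − $1,860.00 = $229.47.

$229.47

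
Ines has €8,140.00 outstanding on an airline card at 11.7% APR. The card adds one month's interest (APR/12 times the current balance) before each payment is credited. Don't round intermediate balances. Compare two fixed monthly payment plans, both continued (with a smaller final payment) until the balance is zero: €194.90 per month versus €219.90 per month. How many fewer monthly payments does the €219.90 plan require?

Monthly rate r = 11.7%/12 = 0.975% = 0.00975.
At €194.90/mo: n = ⌈−ln(1 − rB₀/P)/ln(1+r)⌉ = 54 payments (last €174.16); total interest = total paid − €8,140.00 = €2,363.86.
At €219.90/mo: 47 payments (last €31.60); total interest €2,007.00.
Payments saved = 54 − 47 = 7.

7 fewer payments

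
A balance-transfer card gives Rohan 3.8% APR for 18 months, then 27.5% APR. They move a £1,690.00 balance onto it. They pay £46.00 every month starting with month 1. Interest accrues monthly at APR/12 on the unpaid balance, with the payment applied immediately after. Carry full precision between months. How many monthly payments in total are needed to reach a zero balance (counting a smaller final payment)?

46 months

Promo months 1–18 at r₀ = 3.8%/12 = 0.00316667; months 19+ at r₁ = 27.5%/12 = 0.0229167.
After month 18: iterate B ← B·(1+r₀) − £46.00 for 18 months → £938.30.
Then at r₁ with £46.00/mo: n₂ = −ln(1 − r₁·B/P)/ln(1+r₁) ≈ 27.81 → 28 more payments.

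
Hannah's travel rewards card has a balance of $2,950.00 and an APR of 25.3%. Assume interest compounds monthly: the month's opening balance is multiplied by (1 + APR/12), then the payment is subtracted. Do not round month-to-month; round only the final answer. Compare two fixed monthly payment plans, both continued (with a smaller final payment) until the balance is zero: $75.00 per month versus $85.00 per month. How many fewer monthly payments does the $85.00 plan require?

Monthly rate r = 25.3%/12 = 2.10833% = 0.0210833.
At $75.00/mo: n = ⌈−ln(1 − rB₀/P)/ln(1+r)⌉ = 85 payments (last $54.54); total interest = total paid − $2,950.00 = $3,404.54.
At $85.00/mo: 64 payments (last $5.21); total interest $2,410.21.
Payments saved = 85 − 64 = 21.

21 fewer payments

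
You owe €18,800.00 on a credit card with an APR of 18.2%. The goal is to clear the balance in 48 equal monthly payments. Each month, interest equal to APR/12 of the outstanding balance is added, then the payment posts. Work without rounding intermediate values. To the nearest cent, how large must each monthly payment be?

€554.22

Monthly rate r = 18.2%/12 = 1.51667% = 0.0151667.
Level-payment amortization: P = B₀·r / (1 − (1+r)^(−n)) = 18800.00·0.0151667 / (1 − 1.01517^(−48)).
Denominator 1 − (1+r)^(−48) = 0.514479868.
P = 285.133 / 0.514479868 ≈ 554.22.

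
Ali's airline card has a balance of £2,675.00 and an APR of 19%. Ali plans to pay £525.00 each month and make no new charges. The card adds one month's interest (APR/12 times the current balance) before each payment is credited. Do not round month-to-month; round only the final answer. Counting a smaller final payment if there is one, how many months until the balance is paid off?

Monthly rate r = 19%/12 = 1.58333% = 0.0158333.
Recurrence: B ← B·(1+r) − £525.00.
Month 1: interest £42.35; balance after payment £2,192.35.
Month 2: interest £34.71; balance after payment £1,702.07.
Month 3: interest £26.95; balance after payment £1,204.02.
Month 4: interest £19.06; balance after payment £698.08.
Month 5: interest £11.05; balance after payment £184.13.
Month 6: interest £2.92; balance after payment £0.00.

6 months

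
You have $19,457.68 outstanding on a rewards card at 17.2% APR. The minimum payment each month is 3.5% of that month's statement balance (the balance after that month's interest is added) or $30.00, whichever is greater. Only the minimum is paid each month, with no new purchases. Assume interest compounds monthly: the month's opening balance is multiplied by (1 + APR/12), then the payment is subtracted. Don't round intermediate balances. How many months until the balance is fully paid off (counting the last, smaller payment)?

183 months

Monthly rate r = 17.2%/12 = 1.43333% = 0.0143333.
While 3.5% of the post-interest balance exceeds $30.00, each month B ← (B·(1+r))·(1 − 0.035), i.e. B shrinks by the factor (1+r)·0.965 = 0.97883.
This holds for months 1–147. Entering month 148 the balance is $837.85; 3.5% of the post-interest balance is now below $30.00, so the flat $30.00 minimum applies from here.
From month 148 a fixed $30.00 at rate r clears $837.85 in 36 more payments. Total: 147 + 36 = 183 months.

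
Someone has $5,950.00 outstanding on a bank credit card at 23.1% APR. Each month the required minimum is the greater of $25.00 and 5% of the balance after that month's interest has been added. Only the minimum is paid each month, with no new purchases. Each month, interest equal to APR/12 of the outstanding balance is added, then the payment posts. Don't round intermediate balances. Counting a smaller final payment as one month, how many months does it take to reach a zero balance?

103 months

Monthly rate r = 23.1%/12 = 1.925% = 0.01925.
While 5% of the post-interest balance exceeds $25.00, each month B ← (B·(1+r))·(1 − 0.05), i.e. B shrinks by the factor (1+r)·0.95 = 0.96829.
This holds for months 1–78. Entering month 79 the balance is $481.79; 5% of the post-interest balance is now below $25.00, so the flat $25.00 minimum applies from here.
From month 79 a fixed $25.00 at rate r clears $481.79 in 25 more payments. Total: 78 + 25 = 103 months.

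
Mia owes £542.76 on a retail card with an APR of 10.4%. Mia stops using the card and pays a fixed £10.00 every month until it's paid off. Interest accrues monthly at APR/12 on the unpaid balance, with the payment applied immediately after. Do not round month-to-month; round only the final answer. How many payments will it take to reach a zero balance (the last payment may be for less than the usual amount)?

74 months

Monthly rate r = 10.4%/12 = 0.866667% = 0.00866667.
Recurrence: B ← B·(1+r) − £10.00.
Month 1: interest £4.70; balance after payment £537.46.
Month 2: interest £4.66; balance after payment £532.12.
Closed form: n = −ln(1 − rB₀/P)/ln(1+r) = −ln(0.52961)/ln(1.00867) ≈ 73.658, so the balance reaches zero during payment 74.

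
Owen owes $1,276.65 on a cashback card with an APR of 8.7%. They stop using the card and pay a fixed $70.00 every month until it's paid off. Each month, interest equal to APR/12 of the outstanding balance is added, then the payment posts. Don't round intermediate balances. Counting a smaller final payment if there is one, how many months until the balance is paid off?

Monthly rate r = 8.7%/12 = 0.725% = 0.00725.
Recurrence: B ← B·(1+r) − $70.00.
Month 1: interest $9.26; balance after payment $1,215.91.
Month 2: interest $8.82; balance after payment $1,154.72.
Closed form: n = −ln(1 − rB₀/P)/ln(1+r) = −ln(0.86778)/ln(1.00725) ≈ 19.633, so the balance reaches zero during payment 20.

20 payments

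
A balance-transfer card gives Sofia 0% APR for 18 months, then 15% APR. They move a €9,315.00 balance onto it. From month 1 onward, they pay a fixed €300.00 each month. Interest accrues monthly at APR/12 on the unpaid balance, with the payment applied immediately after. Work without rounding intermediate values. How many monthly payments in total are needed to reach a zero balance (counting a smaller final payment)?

Promo months 1–18 at r₀ = 0%/12 = 0; months 19+ at r₁ = 15%/12 = 0.0125.
After month 18 (no interest yet): B = €9,315.00 − 18·€300.00 = €3,915.00.
Then at r₁ with €300.00/mo: n₂ = −ln(1 − r₁·B/P)/ln(1+r₁) ≈ 14.34 → 15 more payments.

33 months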